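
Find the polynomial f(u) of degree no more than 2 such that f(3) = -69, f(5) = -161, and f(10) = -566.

f(u) = -5u^2 - 6u - 6

Using the Lagrange interpolation formula with nodes 3, 5, 10:
  L_0(u) = (u - 5)(u - 10) / 14
  L_1(u) = (u - 3)(u - 10) / -10
  L_2(u) = (u - 3)(u - 5) / 35
Then f(u) = -69·L_0(u) - 161·L_1(u) - 566·L_2(u).
Expanding and collecting terms gives f(u) = -5u^2 - 6u - 6.
Check: f(10) = -566. ✓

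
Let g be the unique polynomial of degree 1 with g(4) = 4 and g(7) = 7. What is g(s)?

g(s) = s

Write g(s) = as + b. Substituting each data point gives a linear system:
  4a + b = 4
  7a + b = 7
Solving the system yields a = 1, b = 0.
So g(s) = s.
Check: g(7) = 7. ✓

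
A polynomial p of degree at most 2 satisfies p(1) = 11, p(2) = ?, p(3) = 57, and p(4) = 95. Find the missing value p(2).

29

The 3 known points determine the degree-2 polynomial uniquely.
Write p(x) = ax^2 + bx + c. Substituting each data point gives a linear system:
  a + b + c = 11
  9a + 3b + c = 57
  16a + 4b + c = 95
Solving the system yields a = 5, b = 3, c = 3.
So p(x) = 5x² + 3x + 3.
Then p(2) = 29.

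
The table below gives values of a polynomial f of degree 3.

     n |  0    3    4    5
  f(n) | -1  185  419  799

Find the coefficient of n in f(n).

Write f(n) = an^3 + bn^2 + cn + d. Substituting each data point gives a linear system:
  d = -1
  27a + 9b + 3c + d = 185
  64a + 16b + 4c + d = 419
  125a + 25b + 5c + d = 799
Solving the system yields a = 6, b = 1, c = 5, d = -1.
So f(n) = 6n^3 + n^2 + 5n - 1.
The coefficient of n is 5.

5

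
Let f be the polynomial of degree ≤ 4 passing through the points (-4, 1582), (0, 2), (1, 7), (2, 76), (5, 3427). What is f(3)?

Write f(u) = au^4 + bu^3 + cu^2 + du + e. Substituting each data point gives a linear system:
  256a - 64b + 16c - 4d + e = 1582
  e = 2
  a + b + c + d + e = 7
  16a + 8b + 4c + 2d + e = 76
  625a + 125b + 25c + 5d + e = 3427
Solving the system yields a = 6, b = -2, c = -4, d = 5, e = 2.
So f(u) = 6u^4 - 2u^3 - 4u^2 + 5u + 2.
Then f(3) = 413.

413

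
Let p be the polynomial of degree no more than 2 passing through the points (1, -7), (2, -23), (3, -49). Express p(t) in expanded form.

p(t) = -5t^2 - t - 1

Write p(t) = at^2 + bt + c. Substituting each data point gives a linear system:
  a + b + c = -7
  4a + 2b + c = -23
  9a + 3b + c = -49
Solving the system yields a = -5, b = -1, c = -1.
So p(t) = -5t^2 - t - 1.
Check: p(2) = -23. ✓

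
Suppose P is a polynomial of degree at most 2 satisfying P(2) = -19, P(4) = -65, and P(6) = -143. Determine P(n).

Write P(n) = an^2 + bn + c. Substituting each data point gives a linear system:
  4a + 2b + c = -19
  16a + 4b + c = -65
  36a + 6b + c = -143
Solving the system yields a = -4, b = 1, c = -5.
So P(n) = -4n² + n - 5.
Check: P(2) = -19. ✓

P(n) = -4n^2 + n - 5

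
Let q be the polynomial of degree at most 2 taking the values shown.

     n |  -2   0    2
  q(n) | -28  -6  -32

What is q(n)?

Using the Lagrange interpolation formula with nodes -2, 0, 2:
  L_0(n) = n(n - 2) / 8
  L_1(n) = (n + 2)(n - 2) / -4
  L_2(n) = (n + 2)n / 8
Then q(n) = -28·L_0(n) - 6·L_1(n) - 32·L_2(n).
Expanding and collecting terms gives q(n) = -6n^2 - n - 6.
Check: q(-2) = -28. ✓

q(n) = -6n^2 - n - 6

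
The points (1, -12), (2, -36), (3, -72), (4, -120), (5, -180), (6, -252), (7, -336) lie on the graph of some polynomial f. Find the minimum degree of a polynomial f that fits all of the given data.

2

Forward differences of the values at t = 1, 2, 3, 4, 5, 6, 7:
  f  : -12  -36  -72  -120  -180  -252  -336
  Δ  : -24  -36  -48  -60  -72  -84
  Δ^2: -12  -12  -12  -12  -12
  Δ^3: 0  0  0  0
  Δ^4: 0  0  0
  Δ^5: 0  0
  Δ^6: 0
The second differences are constant (-12) and nonzero, while all higher differences vanish, so the minimal degree is 2.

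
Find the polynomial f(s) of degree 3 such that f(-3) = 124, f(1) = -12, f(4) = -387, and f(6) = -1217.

Write f(s) = as^3 + bs^2 + cs + d. Substituting each data point gives a linear system:
  -27a + 9b - 3c + d = 124
  a + b + c + d = -12
  64a + 16b + 4c + d = -387
  216a + 36b + 6c + d = -1217
Solving the system yields a = -5, b = -3, c = -5, d = 1.
So f(s) = -5s^3 - 3s^2 - 5s + 1.
Check: f(-3) = 124. ✓

f(s) = -5s^3 - 3s^2 - 5s + 1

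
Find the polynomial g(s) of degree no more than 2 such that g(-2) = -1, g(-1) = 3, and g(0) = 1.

Using the Lagrange interpolation formula with nodes -2, -1, 0:
  L_0(s) = (s + 1)s / 2
  L_1(s) = (s + 2)s / -1
  L_2(s) = (s + 2)(s + 1) / 2
Then g(s) = -1·L_0(s) + 3·L_1(s) + 1·L_2(s).
Expanding and collecting terms gives g(s) = -3s^2 - 5s + 1.
Check: g(0) = 1. ✓

g(s) = -3s^2 - 5s + 1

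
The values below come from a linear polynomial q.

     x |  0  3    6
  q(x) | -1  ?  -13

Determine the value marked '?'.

-7

On equispaced nodes a degree-1 polynomial has vanishing second forward difference, so
  q(0) - 2·q(3) + q(6) = 0.
Substituting the known values and solving for q(3):
  -2·q(3) = 14
  q(3) = -7.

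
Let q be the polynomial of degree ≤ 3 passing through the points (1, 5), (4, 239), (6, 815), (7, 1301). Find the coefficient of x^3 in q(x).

Write q(x) = ax^3 + bx^2 + cx + d. Substituting each data point gives a linear system:
  a + b + c + d = 5
  64a + 16b + 4c + d = 239
  216a + 36b + 6c + d = 815
  343a + 49b + 7c + d = 1301
Solving the system yields a = 4, b = -2, c = 4, d = -1.
So q(x) = 4x³ - 2x² + 4x - 1.
The leading coefficient is 4.

4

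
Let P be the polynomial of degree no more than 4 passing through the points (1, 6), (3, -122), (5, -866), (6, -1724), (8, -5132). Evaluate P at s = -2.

Using the Lagrange interpolation formula with nodes 1, 3, 5, 6, 8:
  L_0(s) = (s - 3)(s - 5)(s - 6)(s - 8) / 280
  L_1(s) = (s - 1)(s - 5)(s - 6)(s - 8) / -60
  L_2(s) = (s - 1)(s - 3)(s - 6)(s - 8) / 24
  L_3(s) = (s - 1)(s - 3)(s - 5)(s - 8) / -30
  L_4(s) = (s - 1)(s - 3)(s - 5)(s - 6) / 210
Then P(s) = 6·L_0(s) - 122·L_1(s) - 866·L_2(s) - 1724·L_3(s) - 5132·L_4(s).
Expanding and collecting terms gives P(s) = -s^4 - 2s^3 - s^2 + 6s + 4.
Evaluating at s = -2: P(-2) = -12.

-12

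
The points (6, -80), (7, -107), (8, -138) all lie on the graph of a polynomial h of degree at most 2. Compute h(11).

-255

Using the Lagrange interpolation formula with nodes 6, 7, 8:
  L_0(u) = (u - 7)(u - 8) / 2
  L_1(u) = (u - 6)(u - 8) / -1
  L_2(u) = (u - 6)(u - 7) / 2
Then h(u) = -80·L_0(u) - 107·L_1(u) - 138·L_2(u).
Expanding and collecting terms gives h(u) = -2u^2 - u - 2.
Evaluating at u = 11: h(11) = -255.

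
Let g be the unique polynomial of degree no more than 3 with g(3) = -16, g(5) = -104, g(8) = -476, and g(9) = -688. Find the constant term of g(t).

-4

Write g(t) = at^3 + bt^2 + ct + d. Substituting each data point gives a linear system:
  27a + 9b + 3c + d = -16
  125a + 25b + 5c + d = -104
  512a + 64b + 8c + d = -476
  729a + 81b + 9c + d = -688
Solving the system yields a = -1, b = 0, c = 5, d = -4.
So g(t) = -t^3 + 5t - 4.
The constant term is -4.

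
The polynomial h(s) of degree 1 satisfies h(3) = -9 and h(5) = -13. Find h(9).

-21

Using the Lagrange interpolation formula with nodes 3, 5:
  L_0(s) = (s - 5) / -2
  L_1(s) = (s - 3) / 2
Then h(s) = -9·L_0(s) - 13·L_1(s).
Expanding and collecting terms gives h(s) = -2s - 3.
Evaluating at s = 9: h(9) = -21.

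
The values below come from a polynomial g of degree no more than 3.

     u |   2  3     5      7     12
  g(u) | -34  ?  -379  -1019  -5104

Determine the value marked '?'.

-91

The 4 known points determine the degree-3 polynomial uniquely.
Write g(u) = au^3 + bu^2 + cu + d. Substituting each data point gives a linear system:
  8a + 4b + 2c + d = -34
  125a + 25b + 5c + d = -379
  343a + 49b + 7c + d = -1019
  1728a + 144b + 12c + d = -5104
Solving the system yields a = -3, b = 1, c = -5, d = -4.
So g(u) = -3u^3 + u^2 - 5u - 4.
Then g(3) = -91.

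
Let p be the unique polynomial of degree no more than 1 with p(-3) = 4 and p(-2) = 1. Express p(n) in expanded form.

p(n) = -3n - 5

Using the Lagrange interpolation formula with nodes -3, -2:
  L_0(n) = (n + 2) / -1
  L_1(n) = (n + 3) / 1
Then p(n) = 4·L_0(n) + 1·L_1(n).
Expanding and collecting terms gives p(n) = -3n - 5.
Check: p(-2) = 1. ✓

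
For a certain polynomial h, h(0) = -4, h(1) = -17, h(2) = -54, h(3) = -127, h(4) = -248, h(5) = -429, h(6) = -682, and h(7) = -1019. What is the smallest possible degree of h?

Forward differences of the values at s = 0, 1, 2, 3, 4, 5, 6, 7:
  h  : -4  -17  -54  -127  -248  -429  -682  -1019
  Δ  : -13  -37  -73  -121  -181  -253  -337
  Δ^2: -24  -36  -48  -60  -72  -84
  Δ^3: -12  -12  -12  -12  -12
  Δ^4: 0  0  0  0
  Δ^5: 0  0  0
  Δ^6: 0  0
  Δ^7: 0
The third differences are constant (-12) and nonzero, while all higher differences vanish, so the minimal degree is 3.

3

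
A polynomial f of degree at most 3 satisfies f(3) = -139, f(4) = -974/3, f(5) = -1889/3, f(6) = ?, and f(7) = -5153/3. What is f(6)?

-1084

On equispaced nodes a degree-3 polynomial has vanishing fourth forward difference, so
  f(3) - 4·f(4) + 6·f(5) - 4·f(6) + f(7) = 0.
Substituting the known values and solving for f(6):
  -4·f(6) = 4336
  f(6) = -1084.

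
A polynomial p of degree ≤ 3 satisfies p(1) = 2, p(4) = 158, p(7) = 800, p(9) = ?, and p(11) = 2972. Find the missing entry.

1658

The 4 known points determine the degree-3 polynomial uniquely.
Write p(u) = au^3 + bu^2 + cu + d. Substituting each data point gives a linear system:
  a + b + c + d = 2
  64a + 16b + 4c + d = 158
  343a + 49b + 7c + d = 800
  1331a + 121b + 11c + d = 2972
Solving the system yields a = 2, b = 3, c = -5, d = 2.
So p(u) = 2u³ + 3u² - 5u + 2.
Then p(9) = 1658.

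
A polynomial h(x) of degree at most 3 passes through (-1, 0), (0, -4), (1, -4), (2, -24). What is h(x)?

Write h(x) = ax^3 + bx^2 + cx + d. Substituting each data point gives a linear system:
  -a + b - c + d = 0
  d = -4
  a + b + c + d = -4
  8a + 4b + 2c + d = -24
Solving the system yields a = -4, b = 2, c = 2, d = -4.
So h(x) = -4x^3 + 2x^2 + 2x - 4.
Check: h(2) = -24. ✓

h(x) = -4x^3 + 2x^2 + 2x - 4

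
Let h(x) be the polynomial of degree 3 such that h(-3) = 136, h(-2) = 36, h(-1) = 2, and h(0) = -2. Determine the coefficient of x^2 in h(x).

-3

Write h(x) = ax^3 + bx^2 + cx + d. Substituting each data point gives a linear system:
  -27a + 9b - 3c + d = 136
  -8a + 4b - 2c + d = 36
  -a + b - c + d = 2
  d = -2
Solving the system yields a = -6, b = -3, c = -1, d = -2.
So h(x) = -6x³ - 3x² - x - 2.
The coefficient of x^2 is -3.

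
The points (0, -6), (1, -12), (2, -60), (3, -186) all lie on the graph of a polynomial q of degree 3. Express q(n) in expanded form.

Using the Lagrange interpolation formula with nodes 0, 1, 2, 3:
  L_0(n) = (n - 1)(n - 2)(n - 3) / -6
  L_1(n) = n(n - 2)(n - 3) / 2
  L_2(n) = n(n - 1)(n - 3) / -2
  L_3(n) = n(n - 1)(n - 2) / 6
Then q(n) = -6·L_0(n) - 12·L_1(n) - 60·L_2(n) - 186·L_3(n).
Expanding and collecting terms gives q(n) = -6n^3 - 3n^2 + 3n - 6.
Check: q(2) = -60. ✓

q(n) = -6n^3 - 3n^2 + 3n - 6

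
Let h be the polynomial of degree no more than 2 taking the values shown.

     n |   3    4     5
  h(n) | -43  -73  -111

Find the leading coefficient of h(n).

-4

Write h(n) = an^2 + bn + c. Substituting each data point gives a linear system:
  9a + 3b + c = -43
  16a + 4b + c = -73
  25a + 5b + c = -111
Solving the system yields a = -4, b = -2, c = -1.
So h(n) = -4n^2 - 2n - 1.
The leading coefficient is -4.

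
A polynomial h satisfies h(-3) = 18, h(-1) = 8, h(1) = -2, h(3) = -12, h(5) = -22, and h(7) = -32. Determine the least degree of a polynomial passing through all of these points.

Forward differences of the values at t = -3, -1, 1, 3, 5, 7:
  h  : 18  8  -2  -12  -22  -32
  Δ  : -10  -10  -10  -10  -10
  Δ^2: 0  0  0  0
  Δ^3: 0  0  0
  Δ^4: 0  0
  Δ^5: 0
The first differences are constant (-10) and nonzero, while all higher differences vanish, so the minimal degree is 1.

1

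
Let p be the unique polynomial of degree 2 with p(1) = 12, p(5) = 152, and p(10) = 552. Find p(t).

p(t) = 5t^2 + 5t + 2

Write p(t) = at^2 + bt + c. Substituting each data point gives a linear system:
  a + b + c = 12
  25a + 5b + c = 152
  100a + 10b + c = 552
Solving the system yields a = 5, b = 5, c = 2.
So p(t) = 5t² + 5t + 2.
Check: p(10) = 552. ✓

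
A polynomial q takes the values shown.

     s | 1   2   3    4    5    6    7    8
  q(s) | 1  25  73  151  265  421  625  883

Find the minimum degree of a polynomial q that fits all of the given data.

Forward differences of the values at s = 1, 2, 3, 4, 5, 6, 7, 8:
  q  : 1  25  73  151  265  421  625  883
  Δ  : 24  48  78  114  156  204  258
  Δ^2: 24  30  36  42  48  54
  Δ^3: 6  6  6  6  6
  Δ^4: 0  0  0  0
  Δ^5: 0  0  0
  Δ^6: 0  0
  Δ^7: 0
The third differences are constant (6) and nonzero, while all higher differences vanish, so the minimal degree is 3.

3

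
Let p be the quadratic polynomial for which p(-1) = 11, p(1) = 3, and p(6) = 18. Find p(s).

Write p(s) = as^2 + bs + c. Substituting each data point gives a linear system:
  a - b + c = 11
  a + b + c = 3
  36a + 6b + c = 18
Solving the system yields a = 1, b = -4, c = 6.
So p(s) = s^2 - 4s + 6.
Check: p(-1) = 11. ✓

p(s) = s^2 - 4s + 6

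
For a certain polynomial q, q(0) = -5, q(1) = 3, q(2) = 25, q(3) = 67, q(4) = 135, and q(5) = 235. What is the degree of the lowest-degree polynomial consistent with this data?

3

Forward differences of the values at n = 0, 1, 2, 3, 4, 5:
  q  : -5  3  25  67  135  235
  Δ  : 8  22  42  68  100
  Δ^2: 14  20  26  32
  Δ^3: 6  6  6
  Δ^4: 0  0
  Δ^5: 0
The third differences are constant (6) and nonzero, while all higher differences vanish, so the minimal degree is 3.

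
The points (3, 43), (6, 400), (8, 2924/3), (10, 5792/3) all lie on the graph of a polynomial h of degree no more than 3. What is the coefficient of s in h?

Write h(s) = as^3 + bs^2 + cs + d. Substituting each data point gives a linear system:
  27a + 9b + 3c + d = 43
  216a + 36b + 6c + d = 400
  512a + 64b + 8c + d = 2924/3
  1000a + 100b + 10c + d = 5792/3
Solving the system yields a = 2, b = -1/3, c = -4, d = 4.
So h(s) = 2s³ - (1/3)s² - 4s + 4.
The coefficient of s is -4.

-4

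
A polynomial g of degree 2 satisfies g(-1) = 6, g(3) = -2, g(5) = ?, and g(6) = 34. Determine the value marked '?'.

The 3 known points determine the degree-2 polynomial uniquely.
Write g(u) = au^2 + bu + c. Substituting each data point gives a linear system:
  a - b + c = 6
  9a + 3b + c = -2
  36a + 6b + c = 34
Solving the system yields a = 2, b = -6, c = -2.
So g(u) = 2u^2 - 6u - 2.
Then g(5) = 18.

18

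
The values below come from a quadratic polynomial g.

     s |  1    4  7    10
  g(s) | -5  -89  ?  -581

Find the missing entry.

-281

The 3 known points determine the degree-2 polynomial uniquely.
Write g(s) = as^2 + bs + c. Substituting each data point gives a linear system:
  a + b + c = -5
  16a + 4b + c = -89
  100a + 10b + c = -581
Solving the system yields a = -6, b = 2, c = -1.
So g(s) = -6s² + 2s - 1.
Then g(7) = -281.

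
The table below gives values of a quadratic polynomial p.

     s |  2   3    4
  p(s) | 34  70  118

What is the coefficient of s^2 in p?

Write p(s) = as^2 + bs + c. Substituting each data point gives a linear system:
  4a + 2b + c = 34
  9a + 3b + c = 70
  16a + 4b + c = 118
Solving the system yields a = 6, b = 6, c = -2.
So p(s) = 6s^2 + 6s - 2.
The leading coefficient is 6.

6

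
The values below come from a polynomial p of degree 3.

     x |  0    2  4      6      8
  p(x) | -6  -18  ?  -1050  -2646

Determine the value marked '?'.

-270

The 4 known points determine the degree-3 polynomial uniquely.
Write p(x) = ax^3 + bx^2 + cx + d. Substituting each data point gives a linear system:
  d = -6
  8a + 4b + 2c + d = -18
  216a + 36b + 6c + d = -1050
  512a + 64b + 8c + d = -2646
Solving the system yields a = -6, b = 6, c = 6, d = -6.
So p(x) = -6x^3 + 6x^2 + 6x - 6.
Then p(4) = -270.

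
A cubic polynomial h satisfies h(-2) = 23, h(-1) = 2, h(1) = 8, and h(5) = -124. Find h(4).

Using the Lagrange interpolation formula with nodes -2, -1, 1, 5:
  L_0(t) = (t + 1)(t - 1)(t - 5) / -21
  L_1(t) = (t + 2)(t - 1)(t - 5) / 12
  L_2(t) = (t + 2)(t + 1)(t - 5) / -24
  L_3(t) = (t + 2)(t + 1)(t - 1) / 168
Then h(t) = 23·L_0(t) + 2·L_1(t) + 8·L_2(t) - 124·L_3(t).
Expanding and collecting terms gives h(t) = -2t³ + 4t² + 5t + 1.
Evaluating at t = 4: h(4) = -43.

-43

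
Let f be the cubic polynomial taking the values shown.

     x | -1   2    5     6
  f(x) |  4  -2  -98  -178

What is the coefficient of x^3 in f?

-1

Write f(x) = ax^3 + bx^2 + cx + d. Substituting each data point gives a linear system:
  -a + b - c + d = 4
  8a + 4b + 2c + d = -2
  125a + 25b + 5c + d = -98
  216a + 36b + 6c + d = -178
Solving the system yields a = -1, b = 1, c = 0, d = 2.
So f(x) = -x^3 + x^2 + 2.
The leading coefficient is -1.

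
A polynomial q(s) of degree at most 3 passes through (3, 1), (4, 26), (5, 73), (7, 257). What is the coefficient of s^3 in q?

Write q(s) = as^3 + bs^2 + cs + d. Substituting each data point gives a linear system:
  27a + 9b + 3c + d = 1
  64a + 16b + 4c + d = 26
  125a + 25b + 5c + d = 73
  343a + 49b + 7c + d = 257
Solving the system yields a = 1, b = -1, c = -5, d = -2.
So q(s) = s³ - s² - 5s - 2.
The leading coefficient is 1.

1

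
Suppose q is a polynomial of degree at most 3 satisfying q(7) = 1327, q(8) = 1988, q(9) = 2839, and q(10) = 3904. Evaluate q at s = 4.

244

Using the Lagrange interpolation formula with nodes 7, 8, 9, 10:
  L_0(s) = (s - 8)(s - 9)(s - 10) / -6
  L_1(s) = (s - 7)(s - 9)(s - 10) / 2
  L_2(s) = (s - 7)(s - 8)(s - 10) / -2
  L_3(s) = (s - 7)(s - 8)(s - 9) / 6
Then q(s) = 1327·L_0(s) + 1988·L_1(s) + 2839·L_2(s) + 3904·L_3(s).
Expanding and collecting terms gives q(s) = 4s³ - s² + 4.
Evaluating at s = 4: q(4) = 244.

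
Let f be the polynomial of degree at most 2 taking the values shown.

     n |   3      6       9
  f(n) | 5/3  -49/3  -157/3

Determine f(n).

f(n) = -n^2 + 3n + 5/3

Write f(n) = an^2 + bn + c. Substituting each data point gives a linear system:
  9a + 3b + c = 5/3
  36a + 6b + c = -49/3
  81a + 9b + c = -157/3
Solving the system yields a = -1, b = 3, c = 5/3.
So f(n) = -n^2 + 3n + 5/3.
Check: f(3) = 5/3. ✓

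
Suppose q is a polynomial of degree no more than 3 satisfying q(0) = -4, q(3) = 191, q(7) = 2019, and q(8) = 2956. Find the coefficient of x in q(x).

Write q(x) = ax^3 + bx^2 + cx + d. Substituting each data point gives a linear system:
  d = -4
  27a + 9b + 3c + d = 191
  343a + 49b + 7c + d = 2019
  512a + 64b + 8c + d = 2956
Solving the system yields a = 5, b = 6, c = 2, d = -4.
So q(x) = 5x³ + 6x² + 2x - 4.
The coefficient of x is 2.

2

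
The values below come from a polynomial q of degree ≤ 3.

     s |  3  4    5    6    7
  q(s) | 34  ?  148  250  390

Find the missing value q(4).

78

The 4 known points determine the degree-3 polynomial uniquely.
Write q(s) = as^3 + bs^2 + cs + d. Substituting each data point gives a linear system:
  27a + 9b + 3c + d = 34
  125a + 25b + 5c + d = 148
  216a + 36b + 6c + d = 250
  343a + 49b + 7c + d = 390
Solving the system yields a = 1, b = 1, c = 0, d = -2.
So q(s) = s^3 + s^2 - 2.
Then q(4) = 78.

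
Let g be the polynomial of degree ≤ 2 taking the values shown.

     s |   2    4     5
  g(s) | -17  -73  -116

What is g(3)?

Write g(s) = as^2 + bs + c. Substituting each data point gives a linear system:
  4a + 2b + c = -17
  16a + 4b + c = -73
  25a + 5b + c = -116
Solving the system yields a = -5, b = 2, c = -1.
So g(s) = -5s² + 2s - 1.
Then g(3) = -40.

-40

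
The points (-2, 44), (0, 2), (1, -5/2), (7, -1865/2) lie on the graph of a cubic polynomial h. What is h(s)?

Write h(s) = as^3 + bs^2 + cs + d. Substituting each data point gives a linear system:
  -8a + 4b - 2c + d = 44
  d = 2
  a + b + c + d = -5/2
  343a + 49b + 7c + d = -1865/2
Solving the system yields a = -3, b = 5/2, c = -4, d = 2.
So h(s) = -3s^3 + (5/2)s^2 - 4s + 2.
Check: h(7) = -1865/2. ✓

h(s) = -3s^3 + (5/2)s^2 - 4s + 2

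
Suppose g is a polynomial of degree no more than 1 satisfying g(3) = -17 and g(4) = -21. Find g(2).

-13

Using the Lagrange interpolation formula with nodes 3, 4:
  L_0(n) = (n - 4) / -1
  L_1(n) = (n - 3) / 1
Then g(n) = -17·L_0(n) - 21·L_1(n).
Expanding and collecting terms gives g(n) = -4n - 5.
Evaluating at n = 2: g(2) = -13.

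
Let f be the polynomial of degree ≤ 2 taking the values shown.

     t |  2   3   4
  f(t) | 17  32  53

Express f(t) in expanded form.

Write f(t) = at^2 + bt + c. Substituting each data point gives a linear system:
  4a + 2b + c = 17
  9a + 3b + c = 32
  16a + 4b + c = 53
Solving the system yields a = 3, b = 0, c = 5.
So f(t) = 3t^2 + 5.
Check: f(4) = 53. ✓

f(t) = 3t^2 + 5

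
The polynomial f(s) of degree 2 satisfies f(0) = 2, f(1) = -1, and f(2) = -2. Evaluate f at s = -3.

Write f(s) = as^2 + bs + c. Substituting each data point gives a linear system:
  c = 2
  a + b + c = -1
  4a + 2b + c = -2
Solving the system yields a = 1, b = -4, c = 2.
So f(s) = s^2 - 4s + 2.
Then f(-3) = 23.

23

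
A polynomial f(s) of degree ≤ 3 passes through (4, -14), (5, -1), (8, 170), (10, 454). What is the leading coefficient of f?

Write f(s) = as^3 + bs^2 + cs + d. Substituting each data point gives a linear system:
  64a + 16b + 4c + d = -14
  125a + 25b + 5c + d = -1
  512a + 64b + 8c + d = 170
  1000a + 100b + 10c + d = 454
Solving the system yields a = 1, b = -6, c = 6, d = -6.
So f(s) = s^3 - 6s^2 + 6s - 6.
The leading coefficient is 1.

1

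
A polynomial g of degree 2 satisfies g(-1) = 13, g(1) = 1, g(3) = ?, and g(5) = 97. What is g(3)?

29

On equispaced nodes a degree-2 polynomial has vanishing third forward difference, so
  - g(-1) + 3·g(1) - 3·g(3) + g(5) = 0.
Substituting the known values and solving for g(3):
  -3·g(3) = -87
  g(3) = 29.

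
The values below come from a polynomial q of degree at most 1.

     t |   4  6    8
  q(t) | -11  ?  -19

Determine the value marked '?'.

On equispaced nodes a degree-1 polynomial has vanishing second forward difference, so
  q(4) - 2·q(6) + q(8) = 0.
Substituting the known values and solving for q(6):
  -2·q(6) = 30
  q(6) = -15.

-15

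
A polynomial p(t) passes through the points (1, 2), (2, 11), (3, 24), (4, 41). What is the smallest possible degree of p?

2

Forward differences of the values at t = 1, 2, 3, 4:
  p  : 2  11  24  41
  Δ  : 9  13  17
  Δ^2: 4  4
  Δ^3: 0
The second differences are constant (4) and nonzero, while all higher differences vanish, so the minimal degree is 2.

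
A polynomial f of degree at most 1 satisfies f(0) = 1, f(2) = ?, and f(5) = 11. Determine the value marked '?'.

The 2 known points determine the degree-1 polynomial uniquely.
Write f(u) = au + b. Substituting each data point gives a linear system:
  b = 1
  5a + b = 11
Solving the system yields a = 2, b = 1.
So f(u) = 2u + 1.
Then f(2) = 5.

5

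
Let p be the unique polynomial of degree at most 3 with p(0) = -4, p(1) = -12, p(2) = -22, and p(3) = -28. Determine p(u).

Using the Lagrange interpolation formula with nodes 0, 1, 2, 3:
  L_0(u) = (u - 1)(u - 2)(u - 3) / -6
  L_1(u) = u(u - 2)(u - 3) / 2
  L_2(u) = u(u - 1)(u - 3) / -2
  L_3(u) = u(u - 1)(u - 2) / 6
Then p(u) = -4·L_0(u) - 12·L_1(u) - 22·L_2(u) - 28·L_3(u).
Expanding and collecting terms gives p(u) = u³ - 4u² - 5u - 4.
Check: p(3) = -28. ✓

p(u) = u^3 - 4u^2 - 5u - 4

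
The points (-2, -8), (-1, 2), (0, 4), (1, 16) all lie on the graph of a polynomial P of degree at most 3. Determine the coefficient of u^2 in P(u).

5

Write P(u) = au^3 + bu^2 + cu + d. Substituting each data point gives a linear system:
  -8a + 4b - 2c + d = -8
  -a + b - c + d = 2
  d = 4
  a + b + c + d = 16
Solving the system yields a = 3, b = 5, c = 4, d = 4.
So P(u) = 3u³ + 5u² + 4u + 4.
The coefficient of u^2 is 5.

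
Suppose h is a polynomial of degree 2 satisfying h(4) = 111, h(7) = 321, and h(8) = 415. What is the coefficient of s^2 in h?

Write h(s) = as^2 + bs + c. Substituting each data point gives a linear system:
  16a + 4b + c = 111
  49a + 7b + c = 321
  64a + 8b + c = 415
Solving the system yields a = 6, b = 4, c = -1.
So h(s) = 6s^2 + 4s - 1.
The leading coefficient is 6.

6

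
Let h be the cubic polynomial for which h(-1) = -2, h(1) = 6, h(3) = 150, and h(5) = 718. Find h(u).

Write h(u) = au^3 + bu^2 + cu + d. Substituting each data point gives a linear system:
  -a + b - c + d = -2
  a + b + c + d = 6
  27a + 9b + 3c + d = 150
  125a + 25b + 5c + d = 718
Solving the system yields a = 6, b = -1, c = -2, d = 3.
So h(u) = 6u³ - u² - 2u + 3.
Check: h(-1) = -2. ✓

h(u) = 6u^3 - u^2 - 2u + 3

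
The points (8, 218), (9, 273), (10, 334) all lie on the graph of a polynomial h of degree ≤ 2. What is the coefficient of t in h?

Write h(t) = at^2 + bt + c. Substituting each data point gives a linear system:
  64a + 8b + c = 218
  81a + 9b + c = 273
  100a + 10b + c = 334
Solving the system yields a = 3, b = 4, c = -6.
So h(t) = 3t² + 4t - 6.
The coefficient of t is 4.

4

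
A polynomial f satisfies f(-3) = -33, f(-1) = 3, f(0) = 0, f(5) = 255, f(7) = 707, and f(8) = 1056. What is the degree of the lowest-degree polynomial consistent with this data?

Divided differences on the nodes -3, -1, 0, 5, 7, 8:
  order 0: -33  3  0  255  707  1056
  order 1: 18  -3  51  226  349
  order 2: -7  9  25  41
  order 3: 2  2  2
  order 4: 0  0
  order 5: 0
The order-3 divided differences are all 2 (nonzero) and every higher order vanishes, so the data lies on a polynomial of degree exactly 3.

3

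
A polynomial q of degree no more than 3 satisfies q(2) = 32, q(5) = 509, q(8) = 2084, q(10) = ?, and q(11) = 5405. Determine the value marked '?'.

4064

The 4 known points determine the degree-3 polynomial uniquely.
Write q(t) = at^3 + bt^2 + ct + d. Substituting each data point gives a linear system:
  8a + 4b + 2c + d = 32
  125a + 25b + 5c + d = 509
  512a + 64b + 8c + d = 2084
  1331a + 121b + 11c + d = 5405
Solving the system yields a = 4, b = 1, c = -4, d = 4.
So q(t) = 4t^3 + t^2 - 4t + 4.
Then q(10) = 4064.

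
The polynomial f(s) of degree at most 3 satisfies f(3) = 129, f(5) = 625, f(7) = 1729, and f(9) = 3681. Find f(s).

f(s) = 5s^3 + s^2 - 5s

Using the Lagrange interpolation formula with nodes 3, 5, 7, 9:
  L_0(s) = (s - 5)(s - 7)(s - 9) / -48
  L_1(s) = (s - 3)(s - 7)(s - 9) / 16
  L_2(s) = (s - 3)(s - 5)(s - 9) / -16
  L_3(s) = (s - 3)(s - 5)(s - 7) / 48
Then f(s) = 129·L_0(s) + 625·L_1(s) + 1729·L_2(s) + 3681·L_3(s).
Expanding and collecting terms gives f(s) = 5s³ + s² - 5s.
Check: f(7) = 1729. ✓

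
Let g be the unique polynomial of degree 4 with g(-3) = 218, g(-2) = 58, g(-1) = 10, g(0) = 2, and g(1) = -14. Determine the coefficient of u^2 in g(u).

Write g(u) = au^4 + bu^3 + cu^2 + du + e. Substituting each data point gives a linear system:
  81a - 27b + 9c - 3d + e = 218
  16a - 8b + 4c - 2d + e = 58
  a - b + c - d + e = 10
  e = 2
  a + b + c + d + e = -14
Solving the system yields a = 1, b = -6, c = -5, d = -6, e = 2.
So g(u) = u⁴ - 6u³ - 5u² - 6u + 2.
The coefficient of u^2 is -5.

-5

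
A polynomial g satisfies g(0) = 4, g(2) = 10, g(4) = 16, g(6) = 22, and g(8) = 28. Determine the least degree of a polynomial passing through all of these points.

Forward differences of the values at u = 0, 2, 4, 6, 8:
  g  : 4  10  16  22  28
  Δ  : 6  6  6  6
  Δ^2: 0  0  0
  Δ^3: 0  0
  Δ^4: 0
The first differences are constant (6) and nonzero, while all higher differences vanish, so the minimal degree is 1.

1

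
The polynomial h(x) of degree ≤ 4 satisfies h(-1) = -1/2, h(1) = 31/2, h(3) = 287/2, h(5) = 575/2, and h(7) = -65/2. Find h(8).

Using the Lagrange interpolation formula with nodes -1, 1, 3, 5, 7:
  L_0(x) = (x - 1)(x - 3)(x - 5)(x - 7) / 384
  L_1(x) = (x + 1)(x - 3)(x - 5)(x - 7) / -96
  L_2(x) = (x + 1)(x - 1)(x - 5)(x - 7) / 64
  L_3(x) = (x + 1)(x - 1)(x - 3)(x - 7) / -96
  L_4(x) = (x + 1)(x - 1)(x - 3)(x - 5) / 384
Then h(x) = -1/2·L_0(x) + 31/2·L_1(x) + 287/2·L_2(x) + 575/2·L_3(x) - 65/2·L_4(x).
Expanding and collecting terms gives h(x) = -x⁴ + 6x³ + 6x² + 2x + 5/2.
Evaluating at x = 8: h(8) = -1243/2.

-1243/2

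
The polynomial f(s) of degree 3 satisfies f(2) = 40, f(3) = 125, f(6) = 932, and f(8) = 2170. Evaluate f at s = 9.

3071

Write f(s) = as^3 + bs^2 + cs + d. Substituting each data point gives a linear system:
  8a + 4b + 2c + d = 40
  27a + 9b + 3c + d = 125
  216a + 36b + 6c + d = 932
  512a + 64b + 8c + d = 2170
Solving the system yields a = 4, b = 2, c = -1, d = 2.
So f(s) = 4s³ + 2s² - s + 2.
Then f(9) = 3071.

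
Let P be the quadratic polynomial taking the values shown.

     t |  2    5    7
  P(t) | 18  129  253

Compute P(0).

Using the Lagrange interpolation formula with nodes 2, 5, 7:
  L_0(t) = (t - 5)(t - 7) / 15
  L_1(t) = (t - 2)(t - 7) / -6
  L_2(t) = (t - 2)(t - 5) / 10
Then P(t) = 18·L_0(t) + 129·L_1(t) + 253·L_2(t).
Expanding and collecting terms gives P(t) = 5t^2 + 2t - 6.
Evaluating at t = 0: P(0) = -6.

-6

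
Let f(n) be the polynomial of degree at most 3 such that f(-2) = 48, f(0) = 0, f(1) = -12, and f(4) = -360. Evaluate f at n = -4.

Using the Lagrange interpolation formula with nodes -2, 0, 1, 4:
  L_0(n) = n(n - 1)(n - 4) / -36
  L_1(n) = (n + 2)(n - 1)(n - 4) / 8
  L_2(n) = (n + 2)n(n - 4) / -9
  L_3(n) = (n + 2)n(n - 1) / 72
Then f(n) = 48·L_0(n) + 0·L_1(n) - 12·L_2(n) - 360·L_3(n).
Expanding and collecting terms gives f(n) = -5n^3 - n^2 - 6n.
Evaluating at n = -4: f(-4) = 328.

328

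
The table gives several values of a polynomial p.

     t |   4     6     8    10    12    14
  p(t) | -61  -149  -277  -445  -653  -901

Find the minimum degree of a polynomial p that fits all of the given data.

Forward differences of the values at t = 4, 6, 8, 10, 12, 14:
  p  : -61  -149  -277  -445  -653  -901
  Δ  : -88  -128  -168  -208  -248
  Δ^2: -40  -40  -40  -40
  Δ^3: 0  0  0
  Δ^4: 0  0
  Δ^5: 0
The second differences are constant (-40) and nonzero, while all higher differences vanish, so the minimal degree is 2.

2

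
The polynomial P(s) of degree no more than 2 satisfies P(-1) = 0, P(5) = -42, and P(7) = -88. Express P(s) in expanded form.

Using the Lagrange interpolation formula with nodes -1, 5, 7:
  L_0(s) = (s - 5)(s - 7) / 48
  L_1(s) = (s + 1)(s - 7) / -12
  L_2(s) = (s + 1)(s - 5) / 16
Then P(s) = 0·L_0(s) - 42·L_1(s) - 88·L_2(s).
Expanding and collecting terms gives P(s) = -2s^2 + s + 3.
Check: P(-1) = 0. ✓

P(s) = -2s^2 + s + 3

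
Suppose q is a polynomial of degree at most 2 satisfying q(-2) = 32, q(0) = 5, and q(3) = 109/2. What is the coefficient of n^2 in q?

Write q(n) = an^2 + bn + c. Substituting each data point gives a linear system:
  4a - 2b + c = 32
  c = 5
  9a + 3b + c = 109/2
Solving the system yields a = 6, b = -3/2, c = 5.
So q(n) = 6n² - (3/2)n + 5.
The leading coefficient is 6.

6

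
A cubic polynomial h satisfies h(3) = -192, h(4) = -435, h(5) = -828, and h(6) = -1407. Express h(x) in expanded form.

Write h(x) = ax^3 + bx^2 + cx + d. Substituting each data point gives a linear system:
  27a + 9b + 3c + d = -192
  64a + 16b + 4c + d = -435
  125a + 25b + 5c + d = -828
  216a + 36b + 6c + d = -1407
Solving the system yields a = -6, b = -3, c = 0, d = -3.
So h(x) = -6x^3 - 3x^2 - 3.
Check: h(5) = -828. ✓

h(x) = -6x^3 - 3x^2 - 3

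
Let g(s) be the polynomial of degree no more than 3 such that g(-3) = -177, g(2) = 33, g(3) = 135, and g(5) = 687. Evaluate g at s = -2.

Write g(s) = as^3 + bs^2 + cs + d. Substituting each data point gives a linear system:
  -27a + 9b - 3c + d = -177
  8a + 4b + 2c + d = 33
  27a + 9b + 3c + d = 135
  125a + 25b + 5c + d = 687
Solving the system yields a = 6, b = -2, c = -2, d = -3.
So g(s) = 6s^3 - 2s^2 - 2s - 3.
Then g(-2) = -55.

-55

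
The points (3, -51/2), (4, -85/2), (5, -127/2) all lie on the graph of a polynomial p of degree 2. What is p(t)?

Using the Lagrange interpolation formula with nodes 3, 4, 5:
  L_0(t) = (t - 4)(t - 5) / 2
  L_1(t) = (t - 3)(t - 5) / -1
  L_2(t) = (t - 3)(t - 4) / 2
Then p(t) = -51/2·L_0(t) - 85/2·L_1(t) - 127/2·L_2(t).
Expanding and collecting terms gives p(t) = -2t^2 - 3t + 3/2.
Check: p(4) = -85/2. ✓

p(t) = -2t^2 - 3t + 3/2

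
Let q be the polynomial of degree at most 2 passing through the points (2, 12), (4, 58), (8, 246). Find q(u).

Using the Lagrange interpolation formula with nodes 2, 4, 8:
  L_0(u) = (u - 4)(u - 8) / 12
  L_1(u) = (u - 2)(u - 8) / -8
  L_2(u) = (u - 2)(u - 4) / 24
Then q(u) = 12·L_0(u) + 58·L_1(u) + 246·L_2(u).
Expanding and collecting terms gives q(u) = 4u^2 - u - 2.
Check: q(4) = 58. ✓

q(u) = 4u^2 - u - 2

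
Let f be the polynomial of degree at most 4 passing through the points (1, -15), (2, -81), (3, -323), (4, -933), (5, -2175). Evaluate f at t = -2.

Using the Lagrange interpolation formula with nodes 1, 2, 3, 4, 5:
  L_0(t) = (t - 2)(t - 3)(t - 4)(t - 5) / 24
  L_1(t) = (t - 1)(t - 3)(t - 4)(t - 5) / -6
  L_2(t) = (t - 1)(t - 2)(t - 4)(t - 5) / 4
  L_3(t) = (t - 1)(t - 2)(t - 3)(t - 5) / -6
  L_4(t) = (t - 1)(t - 2)(t - 3)(t - 4) / 24
Then f(t) = -15·L_0(t) - 81·L_1(t) - 323·L_2(t) - 933·L_3(t) - 2175·L_4(t).
Expanding and collecting terms gives f(t) = -3t⁴ - 2t³ - t² - 4t - 5.
Evaluating at t = -2: f(-2) = -33.

-33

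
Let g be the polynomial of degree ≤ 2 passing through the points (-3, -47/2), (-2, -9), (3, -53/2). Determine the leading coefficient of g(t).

Write g(t) = at^2 + bt + c. Substituting each data point gives a linear system:
  9a - 3b + c = -47/2
  4a - 2b + c = -9
  9a + 3b + c = -53/2
Solving the system yields a = -3, b = -1/2, c = 2.
So g(t) = -3t^2 - (1/2)t + 2.
The leading coefficient is -3.

-3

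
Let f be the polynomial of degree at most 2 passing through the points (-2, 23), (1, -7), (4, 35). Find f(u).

Write f(u) = au^2 + bu + c. Substituting each data point gives a linear system:
  4a - 2b + c = 23
  a + b + c = -7
  16a + 4b + c = 35
Solving the system yields a = 4, b = -6, c = -5.
So f(u) = 4u^2 - 6u - 5.
Check: f(1) = -7. ✓

f(u) = 4u^2 - 6u - 5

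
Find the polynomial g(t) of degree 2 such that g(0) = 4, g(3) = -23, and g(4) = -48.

Write g(t) = at^2 + bt + c. Substituting each data point gives a linear system:
  c = 4
  9a + 3b + c = -23
  16a + 4b + c = -48
Solving the system yields a = -4, b = 3, c = 4.
So g(t) = -4t^2 + 3t + 4.
Check: g(3) = -23. ✓

g(t) = -4t^2 + 3t + 4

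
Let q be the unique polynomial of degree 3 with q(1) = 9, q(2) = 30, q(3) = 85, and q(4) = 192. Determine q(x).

Write q(x) = ax^3 + bx^2 + cx + d. Substituting each data point gives a linear system:
  a + b + c + d = 9
  8a + 4b + 2c + d = 30
  27a + 9b + 3c + d = 85
  64a + 16b + 4c + d = 192
Solving the system yields a = 3, b = -1, c = 3, d = 4.
So q(x) = 3x^3 - x^2 + 3x + 4.
Check: q(4) = 192. ✓

q(x) = 3x^3 - x^2 + 3x + 4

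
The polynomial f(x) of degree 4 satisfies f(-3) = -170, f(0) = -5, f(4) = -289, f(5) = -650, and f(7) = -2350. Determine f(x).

Write f(x) = ax^4 + bx^3 + cx^2 + dx + e. Substituting each data point gives a linear system:
  81a - 27b + 9c - 3d + e = -170
  e = -5
  256a + 64b + 16c + 4d + e = -289
  625a + 125b + 25c + 5d + e = -650
  2401a + 343b + 49c + 7d + e = -2350
Solving the system yields a = -1, b = 1, c = -6, d = 1, e = -5.
So f(x) = -x^4 + x^3 - 6x^2 + x - 5.
Check: f(4) = -289. ✓

f(x) = -x^4 + x^3 - 6x^2 + x - 5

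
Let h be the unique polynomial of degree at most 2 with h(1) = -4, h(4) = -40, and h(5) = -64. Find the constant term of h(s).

-4

Write h(s) = as^2 + bs + c. Substituting each data point gives a linear system:
  a + b + c = -4
  16a + 4b + c = -40
  25a + 5b + c = -64
Solving the system yields a = -3, b = 3, c = -4.
So h(s) = -3s² + 3s - 4.
The constant term is -4.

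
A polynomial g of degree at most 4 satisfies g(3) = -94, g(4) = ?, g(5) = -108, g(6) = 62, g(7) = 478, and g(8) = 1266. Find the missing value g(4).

-134

The 5 known points determine the degree-4 polynomial uniquely.
Write g(u) = au^4 + bu^3 + cu^2 + du + e. Substituting each data point gives a linear system:
  81a + 27b + 9c + 3d + e = -94
  625a + 125b + 25c + 5d + e = -108
  1296a + 216b + 36c + 6d + e = 62
  2401a + 343b + 49c + 7d + e = 478
  4096a + 512b + 64c + 8d + e = 1266
Solving the system yields a = 1, b = -5, c = -4, d = -2, e = 2.
So g(u) = u^4 - 5u^3 - 4u^2 - 2u + 2.
Then g(4) = -134.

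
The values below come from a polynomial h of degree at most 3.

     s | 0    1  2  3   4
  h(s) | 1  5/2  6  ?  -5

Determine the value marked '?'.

On equispaced nodes a degree-3 polynomial has vanishing fourth forward difference, so
  h(0) - 4·h(1) + 6·h(2) - 4·h(3) + h(4) = 0.
Substituting the known values and solving for h(3):
  -4·h(3) = -22
  h(3) = 11/2.

11/2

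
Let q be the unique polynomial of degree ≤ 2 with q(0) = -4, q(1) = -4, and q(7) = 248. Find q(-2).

Write q(u) = au^2 + bu + c. Substituting each data point gives a linear system:
  c = -4
  a + b + c = -4
  49a + 7b + c = 248
Solving the system yields a = 6, b = -6, c = -4.
So q(u) = 6u^2 - 6u - 4.
Then q(-2) = 32.

32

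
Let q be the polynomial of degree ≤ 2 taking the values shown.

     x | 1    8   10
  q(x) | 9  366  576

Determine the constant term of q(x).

Write q(x) = ax^2 + bx + c. Substituting each data point gives a linear system:
  a + b + c = 9
  64a + 8b + c = 366
  100a + 10b + c = 576
Solving the system yields a = 6, b = -3, c = 6.
So q(x) = 6x^2 - 3x + 6.
The constant term is 6.

6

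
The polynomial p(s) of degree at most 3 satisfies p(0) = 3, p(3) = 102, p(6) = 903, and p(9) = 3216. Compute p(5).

Forward differences of the values at s = 0, 3, 6, 9:
  p  : 3  102  903  3216
  Δ  : 99  801  2313
  Δ^2: 702  1512
  Δ^3: 810
The third differences are constant, confirming degree 3.
Interpolating (Newton forward form) and evaluating at s = 5 gives p(5) = 508.

508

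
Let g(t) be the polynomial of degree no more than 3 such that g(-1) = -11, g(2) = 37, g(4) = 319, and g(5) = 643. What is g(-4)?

Write g(t) = at^3 + bt^2 + ct + d. Substituting each data point gives a linear system:
  -a + b - c + d = -11
  8a + 4b + 2c + d = 37
  64a + 16b + 4c + d = 319
  125a + 25b + 5c + d = 643
Solving the system yields a = 6, b = -5, c = 3, d = 3.
So g(t) = 6t^3 - 5t^2 + 3t + 3.
Then g(-4) = -473.

-473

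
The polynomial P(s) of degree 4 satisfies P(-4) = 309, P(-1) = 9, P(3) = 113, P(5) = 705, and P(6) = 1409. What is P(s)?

P(s) = s^4 + 3s^2 + 5

Write P(s) = as^4 + bs^3 + cs^2 + ds + e. Substituting each data point gives a linear system:
  256a - 64b + 16c - 4d + e = 309
  a - b + c - d + e = 9
  81a + 27b + 9c + 3d + e = 113
  625a + 125b + 25c + 5d + e = 705
  1296a + 216b + 36c + 6d + e = 1409
Solving the system yields a = 1, b = 0, c = 3, d = 0, e = 5.
So P(s) = s⁴ + 3s² + 5.
Check: P(6) = 1409. ✓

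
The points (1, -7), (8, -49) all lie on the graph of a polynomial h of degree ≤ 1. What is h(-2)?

Using the Lagrange interpolation formula with nodes 1, 8:
  L_0(u) = (u - 8) / -7
  L_1(u) = (u - 1) / 7
Then h(u) = -7·L_0(u) - 49·L_1(u).
Expanding and collecting terms gives h(u) = -6u - 1.
Evaluating at u = -2: h(-2) = 11.

11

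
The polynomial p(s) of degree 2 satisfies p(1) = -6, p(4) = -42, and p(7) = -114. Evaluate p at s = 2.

-14

Write p(s) = as^2 + bs + c. Substituting each data point gives a linear system:
  a + b + c = -6
  16a + 4b + c = -42
  49a + 7b + c = -114
Solving the system yields a = -2, b = -2, c = -2.
So p(s) = -2s^2 - 2s - 2.
Then p(2) = -14.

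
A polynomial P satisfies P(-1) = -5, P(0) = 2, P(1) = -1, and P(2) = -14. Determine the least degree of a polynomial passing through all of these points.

Forward differences of the values at t = -1, 0, 1, 2:
  P  : -5  2  -1  -14
  Δ  : 7  -3  -13
  Δ^2: -10  -10
  Δ^3: 0
The second differences are constant (-10) and nonzero, while all higher differences vanish, so the minimal degree is 2.

2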